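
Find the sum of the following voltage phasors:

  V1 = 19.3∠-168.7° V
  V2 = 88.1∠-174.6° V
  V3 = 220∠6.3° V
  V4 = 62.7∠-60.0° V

Step 1 — Convert each phasor to rectangular form:
  V1 = 19.3·(cos(-168.7°) + j·sin(-168.7°)) = -18.93 - j3.782 V
  V2 = 88.1·(cos(-174.6°) + j·sin(-174.6°)) = -87.71 - j8.291 V
  V3 = 220·(cos(6.3°) + j·sin(6.3°)) = 218.7 + j24.14 V
  V4 = 62.7·(cos(-60.0°) + j·sin(-60.0°)) = 31.35 - j54.3 V
Step 2 — Sum components: V_total = 143.4 - j42.23 V.
Step 3 — Convert to polar: |V_total| = 149.5 V, ∠V_total = -16.4°.

V_total = 149.5∠-16.4° V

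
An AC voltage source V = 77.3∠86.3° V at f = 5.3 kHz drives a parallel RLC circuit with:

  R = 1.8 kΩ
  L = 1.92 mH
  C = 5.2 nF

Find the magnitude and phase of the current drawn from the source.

Step 1 — Angular frequency: ω = 2π·f = 2π·5300 = 3.33e+04 rad/s.
Step 2 — Component impedances:
  R: Z = R = 1800 Ω
  L: Z = jωL = j·3.33e+04·0.00192 = 0 + j63.94 Ω
  C: Z = 1/(jωC) = -j/(ω·C) = 0 - j5775 Ω
Step 3 — Parallel combination: 1/Z_total = 1/R + 1/L + 1/C; Z_total = 2.319 + j64.57 Ω = 64.61∠87.9° Ω.
Step 4 — Source phasor: V = 77.3∠86.3° V = 4.988 + j77.14 V.
Step 5 — Ohm's law: I = V / Z_total = (4.988 + j77.14) / (2.319 + j64.57) = 1.196 - j0.0343 A.
Step 6 — Convert to polar: |I| = 1.196 A, ∠I = -1.6°.

I = 1.196∠-1.6° A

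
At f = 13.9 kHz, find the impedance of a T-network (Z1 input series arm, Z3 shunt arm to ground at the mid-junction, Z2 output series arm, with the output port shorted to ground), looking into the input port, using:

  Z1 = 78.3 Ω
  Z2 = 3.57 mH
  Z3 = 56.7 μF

Step 1 — Angular frequency: ω = 2π·f = 2π·1.39e+04 = 8.734e+04 rad/s.
Step 2 — Component impedances:
  Z1: Z = R = 78.3 Ω
  Z2: Z = jωL = j·8.734e+04·0.00357 = 0 + j311.8 Ω
  Z3: Z = 1/(jωC) = -j/(ω·C) = 0 - j0.2019 Ω
Step 3 — With the output port shorted to ground, the output series arm Z2 runs from the junction to ground; the shunt arm Z3 also runs from the junction to ground. They appear in parallel: Z3 || Z2 = 0 - j0.2021 Ω.
Step 4 — Series with input arm Z1: Z_in = Z1 + (Z3 || Z2) = 78.3 - j0.2021 Ω = 78.3∠-0.1° Ω.

Z = 78.3 - j0.2021 Ω = 78.3∠-0.1° Ω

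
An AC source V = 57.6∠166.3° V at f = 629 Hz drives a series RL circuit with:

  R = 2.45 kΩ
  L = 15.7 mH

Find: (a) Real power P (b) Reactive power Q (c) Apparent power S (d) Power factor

Step 1 — Angular frequency: ω = 2π·f = 2π·629 = 3952 rad/s.
Step 2 — Component impedances:
  R: Z = R = 2450 Ω
  L: Z = jωL = j·3952·0.0157 = 0 + j62.05 Ω
Step 3 — Series combination: Z_total = R + L = 2450 + j62.05 Ω = 2451∠1.5° Ω.
Step 4 — Source phasor: V = 57.6∠166.3° V = -55.96 + j13.64 V.
Step 5 — Current: I = V / Z = -0.02269 + j0.006143 A = 0.0235∠164.8° A.
Step 6 — Complex power: S = V·I* = 1.353 + j0.03427 VA.
Step 7 — Real power: P = Re(S) = 1.353 W.
Step 8 — Reactive power: Q = Im(S) = 0.03427 VAR.
Step 9 — Apparent power: |S| = 1.354 VA.
Step 10 — Power factor: PF = P/|S| = 0.9997 (lagging).

(a) P = 1.353 W  (b) Q = 0.03427 VAR  (c) S = 1.354 VA  (d) PF = 0.9997 (lagging)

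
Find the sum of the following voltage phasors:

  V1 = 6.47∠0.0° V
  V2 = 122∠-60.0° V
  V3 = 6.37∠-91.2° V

Step 1 — Convert each phasor to rectangular form:
  V1 = 6.47·(cos(0.0°) + j·sin(0.0°)) = 6.47 V
  V2 = 122·(cos(-60.0°) + j·sin(-60.0°)) = 61 - j105.7 V
  V3 = 6.37·(cos(-91.2°) + j·sin(-91.2°)) = -0.1334 - j6.369 V
Step 2 — Sum components: V_total = 67.34 - j112 V.
Step 3 — Convert to polar: |V_total| = 130.7 V, ∠V_total = -59.0°.

V_total = 130.7∠-59.0° V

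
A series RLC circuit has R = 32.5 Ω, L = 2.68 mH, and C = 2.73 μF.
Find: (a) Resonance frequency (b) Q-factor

Step 1 — Resonance condition Im(Z)=0 gives ω₀ = 1/√(LC).
Step 2 — ω₀ = 1/√(0.00268·2.73e-06) = 1.169e+04 rad/s.
Step 3 — f₀ = ω₀/(2π) = 1861 Hz.
Step 4 — Series Q: Q = ω₀L/R = 1.169e+04·0.00268/32.5 = 0.9641.

(a) f₀ = 1861 Hz  (b) Q = 0.9641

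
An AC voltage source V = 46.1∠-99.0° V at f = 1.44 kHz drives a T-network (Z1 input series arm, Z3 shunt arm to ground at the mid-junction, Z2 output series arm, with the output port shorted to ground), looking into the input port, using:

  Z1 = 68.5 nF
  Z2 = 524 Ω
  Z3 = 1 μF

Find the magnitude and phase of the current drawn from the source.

Step 1 — Angular frequency: ω = 2π·f = 2π·1440 = 9048 rad/s.
Step 2 — Component impedances:
  Z1: Z = 1/(jωC) = -j/(ω·C) = 0 - j1613 Ω
  Z2: Z = R = 524 Ω
  Z3: Z = 1/(jωC) = -j/(ω·C) = 0 - j110.5 Ω
Step 3 — With the output port shorted to ground, the output series arm Z2 runs from the junction to ground; the shunt arm Z3 also runs from the junction to ground. They appear in parallel: Z3 || Z2 = 22.32 - j105.8 Ω.
Step 4 — Series with input arm Z1: Z_in = Z1 + (Z3 || Z2) = 22.32 - j1719 Ω = 1719∠-89.3° Ω.
Step 5 — Source phasor: V = 46.1∠-99.0° V = -7.212 - j45.53 V.
Step 6 — Ohm's law: I = V / Z_total = (-7.212 - j45.53) / (22.32 - j1719) = 0.02642 - j0.004538 A.
Step 7 — Convert to polar: |I| = 0.02681 A, ∠I = -9.7°.

I = 0.02681∠-9.7° A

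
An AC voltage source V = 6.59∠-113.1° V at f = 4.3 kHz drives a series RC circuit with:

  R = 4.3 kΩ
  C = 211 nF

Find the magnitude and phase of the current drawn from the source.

Step 1 — Angular frequency: ω = 2π·f = 2π·4300 = 2.702e+04 rad/s.
Step 2 — Component impedances:
  R: Z = R = 4300 Ω
  C: Z = 1/(jωC) = -j/(ω·C) = 0 - j175.4 Ω
Step 3 — Series combination: Z_total = R + C = 4300 - j175.4 Ω = 4304∠-2.3° Ω.
Step 4 — Source phasor: V = 6.59∠-113.1° V = -2.586 - j6.062 V.
Step 5 — Ohm's law: I = V / Z_total = (-2.586 - j6.062) / (4300 - j175.4) = -0.0005429 - j0.001432 A.
Step 6 — Convert to polar: |I| = 0.001531 A, ∠I = -110.8°.

I = 0.001531∠-110.8° A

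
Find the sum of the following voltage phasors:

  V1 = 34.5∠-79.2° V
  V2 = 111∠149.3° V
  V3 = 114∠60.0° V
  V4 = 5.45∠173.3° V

Step 1 — Convert each phasor to rectangular form:
  V1 = 34.5·(cos(-79.2°) + j·sin(-79.2°)) = 6.465 - j33.89 V
  V2 = 111·(cos(149.3°) + j·sin(149.3°)) = -95.44 + j56.67 V
  V3 = 114·(cos(60.0°) + j·sin(60.0°)) = 57 + j98.73 V
  V4 = 5.45·(cos(173.3°) + j·sin(173.3°)) = -5.413 + j0.6359 V
Step 2 — Sum components: V_total = -37.39 + j122.1 V.
Step 3 — Convert to polar: |V_total| = 127.7 V, ∠V_total = 107.0°.

V_total = 127.7∠107.0° V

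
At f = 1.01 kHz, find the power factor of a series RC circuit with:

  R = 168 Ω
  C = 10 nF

Step 1 — Angular frequency: ω = 2π·f = 2π·1010 = 6346 rad/s.
Step 2 — Component impedances:
  R: Z = R = 168 Ω
  C: Z = 1/(jωC) = -j/(ω·C) = 0 - j1.576e+04 Ω
Step 3 — Series combination: Z_total = R + C = 168 - j1.576e+04 Ω = 1.576e+04∠-89.4° Ω.
Step 4 — Power factor: PF = cos(φ) = Re(Z)/|Z| = 168/1.576e+04 = 0.01066.
Step 5 — Type: Im(Z) = -1.576e+04 ⇒ leading (phase φ = -89.4°).

PF = 0.01066 (leading, φ = -89.4°)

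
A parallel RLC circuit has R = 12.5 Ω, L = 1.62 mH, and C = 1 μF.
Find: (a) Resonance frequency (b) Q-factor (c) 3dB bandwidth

Step 1 — Resonance: ω₀ = 1/√(LC) = 1/√(0.00162·1e-06) = 2.485e+04 rad/s.
Step 2 — f₀ = ω₀/(2π) = 3954 Hz.
Step 3 — Parallel Q: Q = R/(ω₀L) = 12.5/(2.485e+04·0.00162) = 0.3106.
Step 4 — Bandwidth: Δω = ω₀/Q = 8e+04 rad/s; BW = Δω/(2π) = 1.273e+04 Hz.

(a) f₀ = 3954 Hz  (b) Q = 0.3106  (c) BW = 1.273e+04 Hz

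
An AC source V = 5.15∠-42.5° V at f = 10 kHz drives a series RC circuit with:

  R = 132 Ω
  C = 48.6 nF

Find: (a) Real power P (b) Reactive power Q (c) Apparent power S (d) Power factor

Step 1 — Angular frequency: ω = 2π·f = 2π·1e+04 = 6.283e+04 rad/s.
Step 2 — Component impedances:
  R: Z = R = 132 Ω
  C: Z = 1/(jωC) = -j/(ω·C) = 0 - j327.5 Ω
Step 3 — Series combination: Z_total = R + C = 132 - j327.5 Ω = 353.1∠-68.0° Ω.
Step 4 — Source phasor: V = 5.15∠-42.5° V = 3.797 - j3.479 V.
Step 5 — Current: I = V / Z = 0.01316 + j0.00629 A = 0.01459∠25.5° A.
Step 6 — Complex power: S = V·I* = 0.02808 - j0.06967 VA.
Step 7 — Real power: P = Re(S) = 0.02808 W.
Step 8 — Reactive power: Q = Im(S) = -0.06967 VAR.
Step 9 — Apparent power: |S| = 0.07512 VA.
Step 10 — Power factor: PF = P/|S| = 0.3739 (leading).

(a) P = 0.02808 W  (b) Q = -0.06967 VAR  (c) S = 0.07512 VA  (d) PF = 0.3739 (leading)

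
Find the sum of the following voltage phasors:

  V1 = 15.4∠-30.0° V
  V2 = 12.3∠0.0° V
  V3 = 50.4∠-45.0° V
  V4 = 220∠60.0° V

Step 1 — Convert each phasor to rectangular form:
  V1 = 15.4·(cos(-30.0°) + j·sin(-30.0°)) = 13.34 - j7.7 V
  V2 = 12.3·(cos(0.0°) + j·sin(0.0°)) = 12.3 V
  V3 = 50.4·(cos(-45.0°) + j·sin(-45.0°)) = 35.64 - j35.64 V
  V4 = 220·(cos(60.0°) + j·sin(60.0°)) = 110 + j190.5 V
Step 2 — Sum components: V_total = 171.3 + j147.2 V.
Step 3 — Convert to polar: |V_total| = 225.8 V, ∠V_total = 40.7°.

V_total = 225.8∠40.7° V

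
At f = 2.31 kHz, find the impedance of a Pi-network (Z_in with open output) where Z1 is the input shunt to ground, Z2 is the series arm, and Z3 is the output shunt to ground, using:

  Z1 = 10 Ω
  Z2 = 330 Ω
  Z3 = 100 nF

Step 1 — Angular frequency: ω = 2π·f = 2π·2310 = 1.451e+04 rad/s.
Step 2 — Component impedances:
  Z1: Z = R = 10 Ω
  Z2: Z = R = 330 Ω
  Z3: Z = 1/(jωC) = -j/(ω·C) = 0 - j689 Ω
Step 3 — With open output, the series arm Z2 and the output shunt Z3 appear in series to ground: Z2 + Z3 = 330 - j689 Ω.
Step 4 — Parallel with input shunt Z1: Z_in = Z1 || (Z2 + Z3) = 9.942 - j0.1167 Ω = 9.943∠-0.7° Ω.

Z = 9.942 - j0.1167 Ω = 9.943∠-0.7° Ω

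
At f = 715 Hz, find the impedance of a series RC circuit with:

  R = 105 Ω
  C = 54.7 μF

Step 1 — Angular frequency: ω = 2π·f = 2π·715 = 4492 rad/s.
Step 2 — Component impedances:
  R: Z = R = 105 Ω
  C: Z = 1/(jωC) = -j/(ω·C) = 0 - j4.069 Ω
Step 3 — Series combination: Z_total = R + C = 105 - j4.069 Ω = 105.1∠-2.2° Ω.

Z = 105 - j4.069 Ω = 105.1∠-2.2° Ω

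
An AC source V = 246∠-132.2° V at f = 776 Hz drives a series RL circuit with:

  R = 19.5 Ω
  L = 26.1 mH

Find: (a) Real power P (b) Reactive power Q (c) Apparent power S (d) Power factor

Step 1 — Angular frequency: ω = 2π·f = 2π·776 = 4876 rad/s.
Step 2 — Component impedances:
  R: Z = R = 19.5 Ω
  L: Z = jωL = j·4876·0.0261 = 0 + j127.3 Ω
Step 3 — Series combination: Z_total = R + L = 19.5 + j127.3 Ω = 128.7∠81.3° Ω.
Step 4 — Source phasor: V = 246∠-132.2° V = -165.2 - j182.2 V.
Step 5 — Current: I = V / Z = -1.594 + j1.054 A = 1.911∠146.5° A.
Step 6 — Complex power: S = V·I* = 71.2 + j464.6 VA.
Step 7 — Real power: P = Re(S) = 71.2 W.
Step 8 — Reactive power: Q = Im(S) = 464.6 VAR.
Step 9 — Apparent power: |S| = 470.1 VA.
Step 10 — Power factor: PF = P/|S| = 0.1515 (lagging).

(a) P = 71.2 W  (b) Q = 464.6 VAR  (c) S = 470.1 VA  (d) PF = 0.1515 (lagging)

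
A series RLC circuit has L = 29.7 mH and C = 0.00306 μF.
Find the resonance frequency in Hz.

Step 1 — Resonance condition Im(Z)=0 gives ω₀ = 1/√(LC).
Step 2 — ω₀ = 1/√(0.0297·3.06e-09) = 1.049e+05 rad/s.
Step 3 — f₀ = ω₀/(2π) = 1.669e+04 Hz.

f₀ = 1.669e+04 Hz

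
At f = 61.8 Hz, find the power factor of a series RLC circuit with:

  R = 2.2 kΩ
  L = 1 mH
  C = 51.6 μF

Step 1 — Angular frequency: ω = 2π·f = 2π·61.8 = 388.3 rad/s.
Step 2 — Component impedances:
  R: Z = R = 2200 Ω
  L: Z = jωL = j·388.3·0.001 = 0 + j0.3883 Ω
  C: Z = 1/(jωC) = -j/(ω·C) = 0 - j49.91 Ω
Step 3 — Series combination: Z_total = R + L + C = 2200 - j49.52 Ω = 2201∠-1.3° Ω.
Step 4 — Power factor: PF = cos(φ) = Re(Z)/|Z| = 2200/2200.6 = 0.9997.
Step 5 — Type: Im(Z) = -49.52 ⇒ leading (phase φ = -1.3°).

PF = 0.9997 (leading, φ = -1.3°)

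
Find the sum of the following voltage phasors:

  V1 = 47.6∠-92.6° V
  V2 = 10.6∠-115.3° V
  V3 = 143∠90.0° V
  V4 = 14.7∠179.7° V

Step 1 — Convert each phasor to rectangular form:
  V1 = 47.6·(cos(-92.6°) + j·sin(-92.6°)) = -2.159 - j47.55 V
  V2 = 10.6·(cos(-115.3°) + j·sin(-115.3°)) = -4.53 - j9.583 V
  V3 = 143·(cos(90.0°) + j·sin(90.0°)) = 0 + j143 V
  V4 = 14.7·(cos(179.7°) + j·sin(179.7°)) = -14.7 + j0.07697 V
Step 2 — Sum components: V_total = -21.39 + j85.94 V.
Step 3 — Convert to polar: |V_total| = 88.56 V, ∠V_total = 104.0°.

V_total = 88.56∠104.0° V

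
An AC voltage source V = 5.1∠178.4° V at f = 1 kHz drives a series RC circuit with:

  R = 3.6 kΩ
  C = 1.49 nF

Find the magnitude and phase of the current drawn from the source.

Step 1 — Angular frequency: ω = 2π·f = 2π·1000 = 6283 rad/s.
Step 2 — Component impedances:
  R: Z = R = 3600 Ω
  C: Z = 1/(jωC) = -j/(ω·C) = 0 - j1.068e+05 Ω
Step 3 — Series combination: Z_total = R + C = 3600 - j1.068e+05 Ω = 1.069e+05∠-88.1° Ω.
Step 4 — Source phasor: V = 5.1∠178.4° V = -5.098 + j0.1424 V.
Step 5 — Ohm's law: I = V / Z_total = (-5.098 + j0.1424) / (3600 - j1.068e+05) = -2.938e-06 - j4.763e-05 A.
Step 6 — Convert to polar: |I| = 4.772e-05 A, ∠I = -93.5°.

I = 4.772e-05∠-93.5° A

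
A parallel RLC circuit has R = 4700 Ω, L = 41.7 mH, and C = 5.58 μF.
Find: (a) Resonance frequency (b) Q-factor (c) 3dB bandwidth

Step 1 — Resonance: ω₀ = 1/√(LC) = 1/√(0.0417·5.58e-06) = 2073 rad/s.
Step 2 — f₀ = ω₀/(2π) = 329.9 Hz.
Step 3 — Parallel Q: Q = R/(ω₀L) = 4700/(2073·0.0417) = 54.37.
Step 4 — Bandwidth: Δω = ω₀/Q = 38.13 rad/s; BW = Δω/(2π) = 6.069 Hz.

(a) f₀ = 329.9 Hz  (b) Q = 54.37  (c) BW = 6.069 Hz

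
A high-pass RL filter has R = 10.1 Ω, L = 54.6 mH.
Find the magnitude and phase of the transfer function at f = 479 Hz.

Step 1 — Angular frequency: ω = 2π·479 = 3010 rad/s.
Step 2 — Transfer function: H(jω) = jωL/(R + jωL).
Step 3 — Numerator jωL = j·164.3; denominator R + jωL = 10.1 + j164.3.
Step 4 — H = 0.9962 + j0.06123.
Step 5 — Magnitude: |H| = 0.9981 (-0.0 dB); phase: φ = 3.5°.

|H| = 0.9981 (-0.0 dB), φ = 3.5°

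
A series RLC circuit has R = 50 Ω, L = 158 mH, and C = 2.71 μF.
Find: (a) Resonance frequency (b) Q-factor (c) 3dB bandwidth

Step 1 — Resonance: ω₀ = 1/√(LC) = 1/√(0.158·2.71e-06) = 1528 rad/s.
Step 2 — f₀ = ω₀/(2π) = 243.2 Hz.
Step 3 — Series Q: Q = ω₀L/R = 1528·0.158/50 = 4.829.
Step 4 — Bandwidth: Δω = ω₀/Q = 316.5 rad/s; BW = Δω/(2π) = 50.37 Hz.

(a) f₀ = 243.2 Hz  (b) Q = 4.829  (c) BW = 50.37 Hz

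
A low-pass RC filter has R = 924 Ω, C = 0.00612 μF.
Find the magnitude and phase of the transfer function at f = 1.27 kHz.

Step 1 — Angular frequency: ω = 2π·1270 = 7980 rad/s.
Step 2 — Transfer function: H(jω) = 1/(1 + jωRC).
Step 3 — Denominator: 1 + jωRC = 1 + j·7980·924·6.12e-09 = 1 + j0.04512.
Step 4 — H = 0.998 - j0.04503.
Step 5 — Magnitude: |H| = 0.999 (-0.0 dB); phase: φ = -2.6°.

|H| = 0.999 (-0.0 dB), φ = -2.6°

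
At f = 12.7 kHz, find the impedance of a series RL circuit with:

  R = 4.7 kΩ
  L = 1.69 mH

Step 1 — Angular frequency: ω = 2π·f = 2π·1.27e+04 = 7.98e+04 rad/s.
Step 2 — Component impedances:
  R: Z = R = 4700 Ω
  L: Z = jωL = j·7.98e+04·0.00169 = 0 + j134.9 Ω
Step 3 — Series combination: Z_total = R + L = 4700 + j134.9 Ω = 4702∠1.6° Ω.

Z = 4700 + j134.9 Ω = 4702∠1.6° Ω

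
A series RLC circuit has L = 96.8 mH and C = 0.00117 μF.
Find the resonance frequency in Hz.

Step 1 — Resonance condition Im(Z)=0 gives ω₀ = 1/√(LC).
Step 2 — ω₀ = 1/√(0.0968·1.17e-09) = 9.397e+04 rad/s.
Step 3 — f₀ = ω₀/(2π) = 1.496e+04 Hz.

f₀ = 1.496e+04 Hz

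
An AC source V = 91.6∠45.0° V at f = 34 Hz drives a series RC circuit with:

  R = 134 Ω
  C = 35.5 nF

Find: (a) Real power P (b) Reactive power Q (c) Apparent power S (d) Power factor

Step 1 — Angular frequency: ω = 2π·f = 2π·34 = 213.6 rad/s.
Step 2 — Component impedances:
  R: Z = R = 134 Ω
  C: Z = 1/(jωC) = -j/(ω·C) = 0 - j1.319e+05 Ω
Step 3 — Series combination: Z_total = R + C = 134 - j1.319e+05 Ω = 1.319e+05∠-89.9° Ω.
Step 4 — Source phasor: V = 91.6∠45.0° V = 64.77 + j64.77 V.
Step 5 — Current: I = V / Z = -0.0004907 + j0.0004917 A = 0.0006947∠134.9° A.
Step 6 — Complex power: S = V·I* = 6.467e-05 - j0.06363 VA.
Step 7 — Real power: P = Re(S) = 6.467e-05 W.
Step 8 — Reactive power: Q = Im(S) = -0.06363 VAR.
Step 9 — Apparent power: |S| = 0.06363 VA.
Step 10 — Power factor: PF = P/|S| = 0.001016 (leading).

(a) P = 6.467e-05 W  (b) Q = -0.06363 VAR  (c) S = 0.06363 VA  (d) PF = 0.001016 (leading)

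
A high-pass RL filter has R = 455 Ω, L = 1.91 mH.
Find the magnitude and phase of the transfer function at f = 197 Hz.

Step 1 — Angular frequency: ω = 2π·197 = 1238 rad/s.
Step 2 — Transfer function: H(jω) = jωL/(R + jωL).
Step 3 — Numerator jωL = j·2.364; denominator R + jωL = 455 + j2.364.
Step 4 — H = 2.7e-05 + j0.005196.
Step 5 — Magnitude: |H| = 0.005196 (-45.7 dB); phase: φ = 89.7°.

|H| = 0.005196 (-45.7 dB), φ = 89.7°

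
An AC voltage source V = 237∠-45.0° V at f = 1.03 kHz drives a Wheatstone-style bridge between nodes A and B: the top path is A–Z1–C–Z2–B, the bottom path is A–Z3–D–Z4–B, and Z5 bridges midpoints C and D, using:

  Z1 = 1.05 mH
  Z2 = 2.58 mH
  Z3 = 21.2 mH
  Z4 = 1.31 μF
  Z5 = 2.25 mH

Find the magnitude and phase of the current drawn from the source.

Step 1 — Angular frequency: ω = 2π·f = 2π·1030 = 6472 rad/s.
Step 2 — Component impedances:
  Z1: Z = jωL = j·6472·0.00105 = 0 + j6.795 Ω
  Z2: Z = jωL = j·6472·0.00258 = 0 + j16.7 Ω
  Z3: Z = jωL = j·6472·0.0212 = 0 + j137.2 Ω
  Z4: Z = 1/(jωC) = -j/(ω·C) = 0 - j118 Ω
  Z5: Z = jωL = j·6472·0.00225 = 0 + j14.56 Ω
Step 3 — Bridge requires nodal analysis (the Z5 bridge couples midpoints C and D, so the two paths cannot be reduced to a simple series/parallel combination). Setting node B to ground and injecting 1 A at node A, the 3-node admittance system at A, C, D solves to V_A = Z_AB = 0 + j26.61 Ω = 26.61∠90.0° Ω.
Step 4 — Source phasor: V = 237∠-45.0° V = 167.6 - j167.6 V.
Step 5 — Ohm's law: I = V / Z_total = (167.6 - j167.6) / (0 + j26.61) = -6.298 - j6.298 A.
Step 6 — Convert to polar: |I| = 8.907 A, ∠I = -135.0°.

I = 8.907∠-135.0° A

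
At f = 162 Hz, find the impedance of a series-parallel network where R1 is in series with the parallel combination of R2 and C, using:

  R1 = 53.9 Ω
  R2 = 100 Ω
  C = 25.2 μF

Step 1 — Angular frequency: ω = 2π·f = 2π·162 = 1018 rad/s.
Step 2 — Component impedances:
  R1: Z = R = 53.9 Ω
  R2: Z = R = 100 Ω
  C: Z = 1/(jωC) = -j/(ω·C) = 0 - j38.99 Ω
Step 3 — Parallel branch: R2 || C = 1/(1/R2 + 1/C) = 13.19 - j33.84 Ω.
Step 4 — Series with R1: Z_total = R1 + (R2 || C) = 67.09 - j33.84 Ω = 75.15∠-26.8° Ω.

Z = 67.09 - j33.84 Ω = 75.15∠-26.8° Ω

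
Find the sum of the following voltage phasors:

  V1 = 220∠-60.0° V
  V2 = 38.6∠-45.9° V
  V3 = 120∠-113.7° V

Step 1 — Convert each phasor to rectangular form:
  V1 = 220·(cos(-60.0°) + j·sin(-60.0°)) = 110 - j190.5 V
  V2 = 38.6·(cos(-45.9°) + j·sin(-45.9°)) = 26.86 - j27.72 V
  V3 = 120·(cos(-113.7°) + j·sin(-113.7°)) = -48.23 - j109.9 V
Step 2 — Sum components: V_total = 88.63 - j328.1 V.
Step 3 — Convert to polar: |V_total| = 339.9 V, ∠V_total = -74.9°.

V_total = 339.9∠-74.9° V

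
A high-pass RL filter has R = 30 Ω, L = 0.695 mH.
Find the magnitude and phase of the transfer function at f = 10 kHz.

Step 1 — Angular frequency: ω = 2π·1e+04 = 6.283e+04 rad/s.
Step 2 — Transfer function: H(jω) = jωL/(R + jωL).
Step 3 — Numerator jωL = j·43.67; denominator R + jωL = 30 + j43.67.
Step 4 — H = 0.6794 + j0.4667.
Step 5 — Magnitude: |H| = 0.8242 (-1.7 dB); phase: φ = 34.5°.

|H| = 0.8242 (-1.7 dB), φ = 34.5°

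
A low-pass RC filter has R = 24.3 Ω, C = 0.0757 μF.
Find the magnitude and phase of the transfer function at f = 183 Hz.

Step 1 — Angular frequency: ω = 2π·183 = 1150 rad/s.
Step 2 — Transfer function: H(jω) = 1/(1 + jωRC).
Step 3 — Denominator: 1 + jωRC = 1 + j·1150·24.3·7.57e-08 = 1 + j0.002115.
Step 4 — H = 1 - j0.002115.
Step 5 — Magnitude: |H| = 1 (-0.0 dB); phase: φ = -0.1°.

|H| = 1 (-0.0 dB), φ = -0.1°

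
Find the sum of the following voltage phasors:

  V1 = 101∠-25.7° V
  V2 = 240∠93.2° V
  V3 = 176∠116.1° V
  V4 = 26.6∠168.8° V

Step 1 — Convert each phasor to rectangular form:
  V1 = 101·(cos(-25.7°) + j·sin(-25.7°)) = 91.01 - j43.8 V
  V2 = 240·(cos(93.2°) + j·sin(93.2°)) = -13.4 + j239.6 V
  V3 = 176·(cos(116.1°) + j·sin(116.1°)) = -77.43 + j158.1 V
  V4 = 26.6·(cos(168.8°) + j·sin(168.8°)) = -26.09 + j5.167 V
Step 2 — Sum components: V_total = -25.91 + j359 V.
Step 3 — Convert to polar: |V_total| = 360 V, ∠V_total = 94.1°.

V_total = 360∠94.1° V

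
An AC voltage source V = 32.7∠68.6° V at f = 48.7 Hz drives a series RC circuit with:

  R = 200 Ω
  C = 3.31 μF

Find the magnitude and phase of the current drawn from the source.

Step 1 — Angular frequency: ω = 2π·f = 2π·48.7 = 306 rad/s.
Step 2 — Component impedances:
  R: Z = R = 200 Ω
  C: Z = 1/(jωC) = -j/(ω·C) = 0 - j987.3 Ω
Step 3 — Series combination: Z_total = R + C = 200 - j987.3 Ω = 1007∠-78.5° Ω.
Step 4 — Source phasor: V = 32.7∠68.6° V = 11.93 + j30.45 V.
Step 5 — Ohm's law: I = V / Z_total = (11.93 + j30.45) / (200 - j987.3) = -0.02727 + j0.01761 A.
Step 6 — Convert to polar: |I| = 0.03246 A, ∠I = 147.1°.

I = 0.03246∠147.1° A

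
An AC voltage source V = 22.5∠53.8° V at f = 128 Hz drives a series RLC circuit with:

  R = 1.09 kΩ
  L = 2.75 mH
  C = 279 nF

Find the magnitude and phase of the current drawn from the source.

Step 1 — Angular frequency: ω = 2π·f = 2π·128 = 804.2 rad/s.
Step 2 — Component impedances:
  R: Z = R = 1090 Ω
  L: Z = jωL = j·804.2·0.00275 = 0 + j2.212 Ω
  C: Z = 1/(jωC) = -j/(ω·C) = 0 - j4457 Ω
Step 3 — Series combination: Z_total = R + L + C = 1090 - j4454 Ω = 4586∠-76.2° Ω.
Step 4 — Source phasor: V = 22.5∠53.8° V = 13.29 + j18.16 V.
Step 5 — Ohm's law: I = V / Z_total = (13.29 + j18.16) / (1090 - j4454) = -0.003157 + j0.003756 A.
Step 6 — Convert to polar: |I| = 0.004906 A, ∠I = 130.0°.

I = 0.004906∠130.0° A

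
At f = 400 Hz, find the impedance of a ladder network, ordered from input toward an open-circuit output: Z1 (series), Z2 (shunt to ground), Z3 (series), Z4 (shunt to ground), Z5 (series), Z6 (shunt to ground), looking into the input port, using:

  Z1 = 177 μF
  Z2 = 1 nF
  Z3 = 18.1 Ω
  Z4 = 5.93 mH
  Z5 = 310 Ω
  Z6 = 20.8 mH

Step 1 — Angular frequency: ω = 2π·f = 2π·400 = 2513 rad/s.
Step 2 — Component impedances:
  Z1: Z = 1/(jωC) = -j/(ω·C) = 0 - j2.248 Ω
  Z2: Z = 1/(jωC) = -j/(ω·C) = 0 - j3.979e+05 Ω
  Z3: Z = R = 18.1 Ω
  Z4: Z = jωL = j·2513·0.00593 = 0 + j14.9 Ω
  Z5: Z = R = 310 Ω
  Z6: Z = jωL = j·2513·0.0208 = 0 + j52.28 Ω
Step 3 — Ladder network (open output): work backward from the far end, alternating series and parallel combinations. Z_in = 18.79 + j12.51 Ω = 22.57∠33.7° Ω.

Z = 18.79 + j12.51 Ω = 22.57∠33.7° Ω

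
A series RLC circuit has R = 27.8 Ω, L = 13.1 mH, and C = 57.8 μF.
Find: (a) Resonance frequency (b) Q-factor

Step 1 — Resonance condition Im(Z)=0 gives ω₀ = 1/√(LC).
Step 2 — ω₀ = 1/√(0.0131·5.78e-05) = 1149 rad/s.
Step 3 — f₀ = ω₀/(2π) = 182.9 Hz.
Step 4 — Series Q: Q = ω₀L/R = 1149·0.0131/27.8 = 0.5415.

(a) f₀ = 182.9 Hz  (b) Q = 0.5415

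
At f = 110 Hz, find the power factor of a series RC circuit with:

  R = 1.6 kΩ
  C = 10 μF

Step 1 — Angular frequency: ω = 2π·f = 2π·110 = 691.2 rad/s.
Step 2 — Component impedances:
  R: Z = R = 1600 Ω
  C: Z = 1/(jωC) = -j/(ω·C) = 0 - j144.7 Ω
Step 3 — Series combination: Z_total = R + C = 1600 - j144.7 Ω = 1607∠-5.2° Ω.
Step 4 — Power factor: PF = cos(φ) = Re(Z)/|Z| = 1600/1606.53 = 0.9959.
Step 5 — Type: Im(Z) = -144.7 ⇒ leading (phase φ = -5.2°).

PF = 0.9959 (leading, φ = -5.2°)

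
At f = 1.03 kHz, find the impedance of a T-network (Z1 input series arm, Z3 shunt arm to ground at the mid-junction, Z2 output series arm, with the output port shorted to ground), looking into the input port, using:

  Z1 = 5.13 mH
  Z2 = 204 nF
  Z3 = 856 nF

Step 1 — Angular frequency: ω = 2π·f = 2π·1030 = 6472 rad/s.
Step 2 — Component impedances:
  Z1: Z = jωL = j·6472·0.00513 = 0 + j33.2 Ω
  Z2: Z = 1/(jωC) = -j/(ω·C) = 0 - j757.4 Ω
  Z3: Z = 1/(jωC) = -j/(ω·C) = 0 - j180.5 Ω
Step 3 — With the output port shorted to ground, the output series arm Z2 runs from the junction to ground; the shunt arm Z3 also runs from the junction to ground. They appear in parallel: Z3 || Z2 = 0 - j145.8 Ω.
Step 4 — Series with input arm Z1: Z_in = Z1 + (Z3 || Z2) = 0 - j112.6 Ω = 112.6∠-90.0° Ω.

Z = 0 - j112.6 Ω = 112.6∠-90.0° Ω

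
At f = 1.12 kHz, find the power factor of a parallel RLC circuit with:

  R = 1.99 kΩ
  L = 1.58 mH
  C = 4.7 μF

Step 1 — Angular frequency: ω = 2π·f = 2π·1120 = 7037 rad/s.
Step 2 — Component impedances:
  R: Z = R = 1990 Ω
  L: Z = jωL = j·7037·0.00158 = 0 + j11.12 Ω
  C: Z = 1/(jωC) = -j/(ω·C) = 0 - j30.23 Ω
Step 3 — Parallel combination: 1/Z_total = 1/R + 1/L + 1/C; Z_total = 0.1554 + j17.58 Ω = 17.59∠89.5° Ω.
Step 4 — Power factor: PF = cos(φ) = Re(Z)/|Z| = 0.1554/17.585 = 0.008837.
Step 5 — Type: Im(Z) = 17.58 ⇒ lagging (phase φ = 89.5°).

PF = 0.008837 (lagging, φ = 89.5°)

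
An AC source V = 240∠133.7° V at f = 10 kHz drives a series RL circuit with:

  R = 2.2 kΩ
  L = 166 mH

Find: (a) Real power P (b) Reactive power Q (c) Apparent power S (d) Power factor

Step 1 — Angular frequency: ω = 2π·f = 2π·1e+04 = 6.283e+04 rad/s.
Step 2 — Component impedances:
  R: Z = R = 2200 Ω
  L: Z = jωL = j·6.283e+04·0.166 = 0 + j1.043e+04 Ω
Step 3 — Series combination: Z_total = R + L = 2200 + j1.043e+04 Ω = 1.066e+04∠78.1° Ω.
Step 4 — Source phasor: V = 240∠133.7° V = -165.8 + j173.5 V.
Step 5 — Current: I = V / Z = 0.01272 + j0.01858 A = 0.02251∠55.6° A.
Step 6 — Complex power: S = V·I* = 1.115 + j5.287 VA.
Step 7 — Real power: P = Re(S) = 1.115 W.
Step 8 — Reactive power: Q = Im(S) = 5.287 VAR.
Step 9 — Apparent power: |S| = 5.404 VA.
Step 10 — Power factor: PF = P/|S| = 0.2064 (lagging).

(a) P = 1.115 W  (b) Q = 5.287 VAR  (c) S = 5.404 VA  (d) PF = 0.2064 (lagging)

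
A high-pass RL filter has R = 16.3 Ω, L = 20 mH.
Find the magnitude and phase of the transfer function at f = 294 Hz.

Step 1 — Angular frequency: ω = 2π·294 = 1847 rad/s.
Step 2 — Transfer function: H(jω) = jωL/(R + jωL).
Step 3 — Numerator jωL = j·36.95; denominator R + jωL = 16.3 + j36.95.
Step 4 — H = 0.8371 + j0.3693.
Step 5 — Magnitude: |H| = 0.9149 (-0.8 dB); phase: φ = 23.8°.

|H| = 0.9149 (-0.8 dB), φ = 23.8°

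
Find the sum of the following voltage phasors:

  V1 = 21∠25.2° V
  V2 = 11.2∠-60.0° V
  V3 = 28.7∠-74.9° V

Step 1 — Convert each phasor to rectangular form:
  V1 = 21·(cos(25.2°) + j·sin(25.2°)) = 19 + j8.941 V
  V2 = 11.2·(cos(-60.0°) + j·sin(-60.0°)) = 5.6 - j9.699 V
  V3 = 28.7·(cos(-74.9°) + j·sin(-74.9°)) = 7.476 - j27.71 V
Step 2 — Sum components: V_total = 32.08 - j28.47 V.
Step 3 — Convert to polar: |V_total| = 42.89 V, ∠V_total = -41.6°.

V_total = 42.89∠-41.6° V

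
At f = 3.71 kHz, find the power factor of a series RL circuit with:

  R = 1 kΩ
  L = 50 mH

Step 1 — Angular frequency: ω = 2π·f = 2π·3710 = 2.331e+04 rad/s.
Step 2 — Component impedances:
  R: Z = R = 1000 Ω
  L: Z = jωL = j·2.331e+04·0.05 = 0 + j1166 Ω
Step 3 — Series combination: Z_total = R + L = 1000 + j1166 Ω = 1536∠49.4° Ω.
Step 4 — Power factor: PF = cos(φ) = Re(Z)/|Z| = 1000/1535.7 = 0.6512.
Step 5 — Type: Im(Z) = 1166 ⇒ lagging (phase φ = 49.4°).

PF = 0.6512 (lagging, φ = 49.4°)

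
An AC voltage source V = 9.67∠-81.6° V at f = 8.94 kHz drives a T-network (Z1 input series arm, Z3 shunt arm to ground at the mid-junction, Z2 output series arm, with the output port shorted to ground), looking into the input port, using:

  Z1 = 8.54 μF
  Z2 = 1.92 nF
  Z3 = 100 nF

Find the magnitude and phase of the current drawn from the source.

Step 1 — Angular frequency: ω = 2π·f = 2π·8940 = 5.617e+04 rad/s.
Step 2 — Component impedances:
  Z1: Z = 1/(jωC) = -j/(ω·C) = 0 - j2.085 Ω
  Z2: Z = 1/(jωC) = -j/(ω·C) = 0 - j9272 Ω
  Z3: Z = 1/(jωC) = -j/(ω·C) = 0 - j178 Ω
Step 3 — With the output port shorted to ground, the output series arm Z2 runs from the junction to ground; the shunt arm Z3 also runs from the junction to ground. They appear in parallel: Z3 || Z2 = 0 - j174.7 Ω.
Step 4 — Series with input arm Z1: Z_in = Z1 + (Z3 || Z2) = 0 - j176.8 Ω = 176.8∠-90.0° Ω.
Step 5 — Source phasor: V = 9.67∠-81.6° V = 1.413 - j9.566 V.
Step 6 — Ohm's law: I = V / Z_total = (1.413 - j9.566) / (0 - j176.8) = 0.05412 + j0.007992 A.
Step 7 — Convert to polar: |I| = 0.05471 A, ∠I = 8.4°.

I = 0.05471∠8.4° A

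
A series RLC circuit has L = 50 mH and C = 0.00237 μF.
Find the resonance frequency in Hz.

Step 1 — Resonance condition Im(Z)=0 gives ω₀ = 1/√(LC).
Step 2 — ω₀ = 1/√(0.05·2.37e-09) = 9.186e+04 rad/s.
Step 3 — f₀ = ω₀/(2π) = 1.462e+04 Hz.

f₀ = 1.462e+04 Hz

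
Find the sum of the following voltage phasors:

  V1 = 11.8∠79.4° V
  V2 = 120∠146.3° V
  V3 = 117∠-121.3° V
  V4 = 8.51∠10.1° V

Step 1 — Convert each phasor to rectangular form:
  V1 = 11.8·(cos(79.4°) + j·sin(79.4°)) = 2.171 + j11.6 V
  V2 = 120·(cos(146.3°) + j·sin(146.3°)) = -99.83 + j66.58 V
  V3 = 117·(cos(-121.3°) + j·sin(-121.3°)) = -60.78 - j99.97 V
  V4 = 8.51·(cos(10.1°) + j·sin(10.1°)) = 8.378 + j1.492 V
Step 2 — Sum components: V_total = -150.1 - j20.3 V.
Step 3 — Convert to polar: |V_total| = 151.4 V, ∠V_total = -172.3°.

V_total = 151.4∠-172.3° V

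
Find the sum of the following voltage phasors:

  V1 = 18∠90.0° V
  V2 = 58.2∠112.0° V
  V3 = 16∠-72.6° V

Step 1 — Convert each phasor to rectangular form:
  V1 = 18·(cos(90.0°) + j·sin(90.0°)) = 0 + j18 V
  V2 = 58.2·(cos(112.0°) + j·sin(112.0°)) = -21.8 + j53.96 V
  V3 = 16·(cos(-72.6°) + j·sin(-72.6°)) = 4.785 - j15.27 V
Step 2 — Sum components: V_total = -17.02 + j56.69 V.
Step 3 — Convert to polar: |V_total| = 59.19 V, ∠V_total = 106.7°.

V_total = 59.19∠106.7° V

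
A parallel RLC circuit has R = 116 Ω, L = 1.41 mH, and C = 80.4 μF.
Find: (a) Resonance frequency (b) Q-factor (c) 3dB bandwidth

Step 1 — Resonance: ω₀ = 1/√(LC) = 1/√(0.00141·8.04e-05) = 2970 rad/s.
Step 2 — f₀ = ω₀/(2π) = 472.7 Hz.
Step 3 — Parallel Q: Q = R/(ω₀L) = 116/(2970·0.00141) = 27.7.
Step 4 — Bandwidth: Δω = ω₀/Q = 107.2 rad/s; BW = Δω/(2π) = 17.06 Hz.

(a) f₀ = 472.7 Hz  (b) Q = 27.7  (c) BW = 17.06 Hz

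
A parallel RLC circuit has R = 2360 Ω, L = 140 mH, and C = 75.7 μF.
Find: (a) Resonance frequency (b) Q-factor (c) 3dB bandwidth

Step 1 — Resonance: ω₀ = 1/√(LC) = 1/√(0.14·7.57e-05) = 307.2 rad/s.
Step 2 — f₀ = ω₀/(2π) = 48.89 Hz.
Step 3 — Parallel Q: Q = R/(ω₀L) = 2360/(307.2·0.14) = 54.88.
Step 4 — Bandwidth: Δω = ω₀/Q = 5.597 rad/s; BW = Δω/(2π) = 0.8909 Hz.

(a) f₀ = 48.89 Hz  (b) Q = 54.88  (c) BW = 0.8909 Hz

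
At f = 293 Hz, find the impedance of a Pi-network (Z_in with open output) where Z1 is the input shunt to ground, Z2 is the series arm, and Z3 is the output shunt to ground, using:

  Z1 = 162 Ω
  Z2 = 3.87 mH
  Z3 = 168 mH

Step 1 — Angular frequency: ω = 2π·f = 2π·293 = 1841 rad/s.
Step 2 — Component impedances:
  Z1: Z = R = 162 Ω
  Z2: Z = jωL = j·1841·0.00387 = 0 + j7.125 Ω
  Z3: Z = jωL = j·1841·0.168 = 0 + j309.3 Ω
Step 3 — With open output, the series arm Z2 and the output shunt Z3 appear in series to ground: Z2 + Z3 = 0 + j316.4 Ω.
Step 4 — Parallel with input shunt Z1: Z_in = Z1 || (Z2 + Z3) = 128.4 + j65.72 Ω = 144.2∠27.1° Ω.

Z = 128.4 + j65.72 Ω = 144.2∠27.1° Ω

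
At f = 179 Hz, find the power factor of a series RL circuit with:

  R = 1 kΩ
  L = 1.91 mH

Step 1 — Angular frequency: ω = 2π·f = 2π·179 = 1125 rad/s.
Step 2 — Component impedances:
  R: Z = R = 1000 Ω
  L: Z = jωL = j·1125·0.00191 = 0 + j2.148 Ω
Step 3 — Series combination: Z_total = R + L = 1000 + j2.148 Ω = 1000∠0.1° Ω.
Step 4 — Power factor: PF = cos(φ) = Re(Z)/|Z| = 1000/1000 = 1.
Step 5 — Type: Im(Z) = 2.148 ⇒ lagging (phase φ = 0.1°).

PF = 1 (lagging, φ = 0.1°)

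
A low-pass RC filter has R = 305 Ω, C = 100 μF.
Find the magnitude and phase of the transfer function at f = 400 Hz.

Step 1 — Angular frequency: ω = 2π·400 = 2513 rad/s.
Step 2 — Transfer function: H(jω) = 1/(1 + jωRC).
Step 3 — Denominator: 1 + jωRC = 1 + j·2513·305·0.0001 = 1 + j76.65.
Step 4 — H = 0.0001702 - j0.01304.
Step 5 — Magnitude: |H| = 0.01304 (-37.7 dB); phase: φ = -89.3°.

|H| = 0.01304 (-37.7 dB), φ = -89.3°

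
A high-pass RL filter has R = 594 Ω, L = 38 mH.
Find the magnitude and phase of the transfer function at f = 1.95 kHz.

Step 1 — Angular frequency: ω = 2π·1950 = 1.225e+04 rad/s.
Step 2 — Transfer function: H(jω) = jωL/(R + jωL).
Step 3 — Numerator jωL = j·465.6; denominator R + jωL = 594 + j465.6.
Step 4 — H = 0.3806 + j0.4855.
Step 5 — Magnitude: |H| = 0.6169 (-4.2 dB); phase: φ = 51.9°.

|H| = 0.6169 (-4.2 dB), φ = 51.9°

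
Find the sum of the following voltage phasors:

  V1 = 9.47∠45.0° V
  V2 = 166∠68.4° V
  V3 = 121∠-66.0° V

Step 1 — Convert each phasor to rectangular form:
  V1 = 9.47·(cos(45.0°) + j·sin(45.0°)) = 6.696 + j6.696 V
  V2 = 166·(cos(68.4°) + j·sin(68.4°)) = 61.11 + j154.3 V
  V3 = 121·(cos(-66.0°) + j·sin(-66.0°)) = 49.22 - j110.5 V
Step 2 — Sum components: V_total = 117 + j50.5 V.
Step 3 — Convert to polar: |V_total| = 127.5 V, ∠V_total = 23.3°.

V_total = 127.5∠23.3° V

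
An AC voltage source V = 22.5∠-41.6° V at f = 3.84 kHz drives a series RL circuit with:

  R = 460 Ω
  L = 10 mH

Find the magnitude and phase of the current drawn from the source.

Step 1 — Angular frequency: ω = 2π·f = 2π·3840 = 2.413e+04 rad/s.
Step 2 — Component impedances:
  R: Z = R = 460 Ω
  L: Z = jωL = j·2.413e+04·0.01 = 0 + j241.3 Ω
Step 3 — Series combination: Z_total = R + L = 460 + j241.3 Ω = 519.4∠27.7° Ω.
Step 4 — Source phasor: V = 22.5∠-41.6° V = 16.83 - j14.94 V.
Step 5 — Ohm's law: I = V / Z_total = (16.83 - j14.94) / (460 + j241.3) = 0.01533 - j0.04051 A.
Step 6 — Convert to polar: |I| = 0.04332 A, ∠I = -69.3°.

I = 0.04332∠-69.3° A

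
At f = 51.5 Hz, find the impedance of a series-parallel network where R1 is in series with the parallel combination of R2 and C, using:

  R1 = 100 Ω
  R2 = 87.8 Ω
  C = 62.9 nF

Step 1 — Angular frequency: ω = 2π·f = 2π·51.5 = 323.6 rad/s.
Step 2 — Component impedances:
  R1: Z = R = 100 Ω
  R2: Z = R = 87.8 Ω
  C: Z = 1/(jωC) = -j/(ω·C) = 0 - j4.913e+04 Ω
Step 3 — Parallel branch: R2 || C = 1/(1/R2 + 1/C) = 87.8 - j0.1569 Ω.
Step 4 — Series with R1: Z_total = R1 + (R2 || C) = 187.8 - j0.1569 Ω = 187.8∠-0.0° Ω.

Z = 187.8 - j0.1569 Ω = 187.8∠-0.0° Ω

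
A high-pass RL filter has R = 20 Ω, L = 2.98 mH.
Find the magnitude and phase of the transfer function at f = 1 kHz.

Step 1 — Angular frequency: ω = 2π·1000 = 6283 rad/s.
Step 2 — Transfer function: H(jω) = jωL/(R + jωL).
Step 3 — Numerator jωL = j·18.72; denominator R + jωL = 20 + j18.72.
Step 4 — H = 0.4671 + j0.4989.
Step 5 — Magnitude: |H| = 0.6834 (-3.3 dB); phase: φ = 46.9°.

|H| = 0.6834 (-3.3 dB), φ = 46.9°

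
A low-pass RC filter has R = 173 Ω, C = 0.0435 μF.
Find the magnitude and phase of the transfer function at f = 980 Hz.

Step 1 — Angular frequency: ω = 2π·980 = 6158 rad/s.
Step 2 — Transfer function: H(jω) = 1/(1 + jωRC).
Step 3 — Denominator: 1 + jωRC = 1 + j·6158·173·4.35e-08 = 1 + j0.04634.
Step 4 — H = 0.9979 - j0.04624.
Step 5 — Magnitude: |H| = 0.9989 (-0.0 dB); phase: φ = -2.7°.

|H| = 0.9989 (-0.0 dB), φ = -2.7°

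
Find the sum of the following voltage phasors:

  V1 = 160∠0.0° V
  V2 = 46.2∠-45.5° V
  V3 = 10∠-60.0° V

Step 1 — Convert each phasor to rectangular form:
  V1 = 160·(cos(0.0°) + j·sin(0.0°)) = 160 V
  V2 = 46.2·(cos(-45.5°) + j·sin(-45.5°)) = 32.38 - j32.95 V
  V3 = 10·(cos(-60.0°) + j·sin(-60.0°)) = 5 - j8.66 V
Step 2 — Sum components: V_total = 197.4 - j41.61 V.
Step 3 — Convert to polar: |V_total| = 201.7 V, ∠V_total = -11.9°.

V_total = 201.7∠-11.9° V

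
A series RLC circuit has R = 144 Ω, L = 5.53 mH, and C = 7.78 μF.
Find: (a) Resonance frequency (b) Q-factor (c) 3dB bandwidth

Step 1 — Resonance condition Im(Z)=0 gives ω₀ = 1/√(LC).
Step 2 — ω₀ = 1/√(0.00553·7.78e-06) = 4821 rad/s.
Step 3 — f₀ = ω₀/(2π) = 767.3 Hz.
Step 4 — Series Q: Q = ω₀L/R = 4821·0.00553/144 = 0.1851.
Step 5 — 3dB bandwidth: Δω = ω₀/Q = 2.604e+04 rad/s; BW = Δω/(2π) = 4144 Hz.

(a) f₀ = 767.3 Hz  (b) Q = 0.1851  (c) BW = 4144 Hz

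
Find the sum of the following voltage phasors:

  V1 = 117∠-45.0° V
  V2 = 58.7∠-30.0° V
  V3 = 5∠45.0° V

Step 1 — Convert each phasor to rectangular form:
  V1 = 117·(cos(-45.0°) + j·sin(-45.0°)) = 82.73 - j82.73 V
  V2 = 58.7·(cos(-30.0°) + j·sin(-30.0°)) = 50.84 - j29.35 V
  V3 = 5·(cos(45.0°) + j·sin(45.0°)) = 3.536 + j3.536 V
Step 2 — Sum components: V_total = 137.1 - j108.5 V.
Step 3 — Convert to polar: |V_total| = 174.9 V, ∠V_total = -38.4°.

V_total = 174.9∠-38.4° V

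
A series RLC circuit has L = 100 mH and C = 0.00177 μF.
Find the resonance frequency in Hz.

Step 1 — Resonance condition Im(Z)=0 gives ω₀ = 1/√(LC).
Step 2 — ω₀ = 1/√(0.1·1.77e-09) = 7.516e+04 rad/s.
Step 3 — f₀ = ω₀/(2π) = 1.196e+04 Hz.

f₀ = 1.196e+04 Hz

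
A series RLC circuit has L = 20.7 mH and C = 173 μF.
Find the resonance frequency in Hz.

Step 1 — Resonance condition Im(Z)=0 gives ω₀ = 1/√(LC).
Step 2 — ω₀ = 1/√(0.0207·0.000173) = 528.4 rad/s.
Step 3 — f₀ = ω₀/(2π) = 84.1 Hz.

f₀ = 84.1 Hz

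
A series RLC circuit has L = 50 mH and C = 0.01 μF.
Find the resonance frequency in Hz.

Step 1 — Resonance condition Im(Z)=0 gives ω₀ = 1/√(LC).
Step 2 — ω₀ = 1/√(0.05·1e-08) = 4.472e+04 rad/s.
Step 3 — f₀ = ω₀/(2π) = 7118 Hz.

f₀ = 7118 Hz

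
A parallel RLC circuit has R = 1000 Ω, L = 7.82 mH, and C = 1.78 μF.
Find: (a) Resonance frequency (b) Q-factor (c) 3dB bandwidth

Step 1 — Resonance: ω₀ = 1/√(LC) = 1/√(0.00782·1.78e-06) = 8476 rad/s.
Step 2 — f₀ = ω₀/(2π) = 1349 Hz.
Step 3 — Parallel Q: Q = R/(ω₀L) = 1000/(8476·0.00782) = 15.09.
Step 4 — Bandwidth: Δω = ω₀/Q = 561.8 rad/s; BW = Δω/(2π) = 89.41 Hz.

(a) f₀ = 1349 Hz  (b) Q = 15.09  (c) BW = 89.41 Hz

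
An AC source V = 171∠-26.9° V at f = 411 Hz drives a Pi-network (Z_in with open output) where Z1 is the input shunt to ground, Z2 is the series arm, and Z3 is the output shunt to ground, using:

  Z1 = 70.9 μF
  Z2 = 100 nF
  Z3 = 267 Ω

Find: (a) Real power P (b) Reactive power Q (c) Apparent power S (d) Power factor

Step 1 — Angular frequency: ω = 2π·f = 2π·411 = 2582 rad/s.
Step 2 — Component impedances:
  Z1: Z = 1/(jωC) = -j/(ω·C) = 0 - j5.462 Ω
  Z2: Z = 1/(jωC) = -j/(ω·C) = 0 - j3872 Ω
  Z3: Z = R = 267 Ω
Step 3 — With open output, the series arm Z2 and the output shunt Z3 appear in series to ground: Z2 + Z3 = 267 - j3872 Ω.
Step 4 — Parallel with input shunt Z1: Z_in = Z1 || (Z2 + Z3) = 0.0005272 - j5.454 Ω = 5.454∠-90.0° Ω.
Step 5 — Source phasor: V = 171∠-26.9° V = 152.5 - j77.37 V.
Step 6 — Current: I = V / Z = 14.19 + j27.96 A = 31.35∠63.1° A.
Step 7 — Complex power: S = V·I* = 0.5182 - j5361 VA.
Step 8 — Real power: P = Re(S) = 0.5182 W.
Step 9 — Reactive power: Q = Im(S) = -5361 VAR.
Step 10 — Apparent power: |S| = 5361 VA.
Step 11 — Power factor: PF = P/|S| = 9.665e-05 (leading).

(a) P = 0.5182 W  (b) Q = -5361 VAR  (c) S = 5361 VA  (d) PF = 9.665e-05 (leading)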